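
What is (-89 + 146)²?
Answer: 3249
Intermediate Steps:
(-89 + 146)² = 57² = 3249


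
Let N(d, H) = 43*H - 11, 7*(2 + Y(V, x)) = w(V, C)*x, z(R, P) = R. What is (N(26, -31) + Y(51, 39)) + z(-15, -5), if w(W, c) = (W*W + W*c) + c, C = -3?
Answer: 85828/7 ≈ 12261.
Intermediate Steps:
w(W, c) = c + W² + W*c (w(W, c) = (W² + W*c) + c = c + W² + W*c)
Y(V, x) = -2 + x*(-3 + V² - 3*V)/7 (Y(V, x) = -2 + ((-3 + V² + V*(-3))*x)/7 = -2 + ((-3 + V² - 3*V)*x)/7 = -2 + (x*(-3 + V² - 3*V))/7 = -2 + x*(-3 + V² - 3*V)/7)
N(d, H) = -11 + 43*H
(N(26, -31) + Y(51, 39)) + z(-15, -5) = ((-11 + 43*(-31)) + (-2 + (⅐)*39*(-3 + 51² - 3*51))) - 15 = ((-11 - 1333) + (-2 + (⅐)*39*(-3 + 2601 - 153))) - 15 = (-1344 + (-2 + (⅐)*39*2445)) - 15 = (-1344 + (-2 + 95355/7)) - 15 = (-1344 + 95341/7) - 15 = 85933/7 - 15 = 85828/7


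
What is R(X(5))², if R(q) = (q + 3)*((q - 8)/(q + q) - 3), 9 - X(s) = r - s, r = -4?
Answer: 117649/36 ≈ 3268.0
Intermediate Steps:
X(s) = 13 + s (X(s) = 9 - (-4 - s) = 9 + (4 + s) = 13 + s)
R(q) = (-3 + (-8 + q)/(2*q))*(3 + q) (R(q) = (3 + q)*((-8 + q)/((2*q)) - 3) = (3 + q)*((-8 + q)*(1/(2*q)) - 3) = (3 + q)*((-8 + q)/(2*q) - 3) = (3 + q)*(-3 + (-8 + q)/(2*q)) = (-3 + (-8 + q)/(2*q))*(3 + q))
R(X(5))² = ((-24 - (13 + 5)*(23 + 5*(13 + 5)))/(2*(13 + 5)))² = ((½)*(-24 - 1*18*(23 + 5*18))/18)² = ((½)*(1/18)*(-24 - 1*18*(23 + 90)))² = ((½)*(1/18)*(-24 - 1*18*113))² = ((½)*(1/18)*(-24 - 2034))² = ((½)*(1/18)*(-2058))² = (-343/6)² = 117649/36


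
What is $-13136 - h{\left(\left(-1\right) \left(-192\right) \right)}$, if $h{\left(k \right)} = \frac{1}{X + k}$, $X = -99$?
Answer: $- \frac{1221649}{93} \approx -13136.0$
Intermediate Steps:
$h{\left(k \right)} = \frac{1}{-99 + k}$
$-13136 - h{\left(\left(-1\right) \left(-192\right) \right)} = -13136 - \frac{1}{-99 - -192} = -13136 - \frac{1}{-99 + 192} = -13136 - \frac{1}{93} = - \frac{1221649}{93}$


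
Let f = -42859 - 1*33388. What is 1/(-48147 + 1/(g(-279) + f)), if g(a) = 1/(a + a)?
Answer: -42545827/2048453933127 ≈ -2.0770e-5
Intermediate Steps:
f = -76247 (f = -42859 - 33388 = -76247)
g(a) = 1/(2*a)
1/(-48147 + 1/(g(-279) + f)) = 1/(-48147 + 1/((1/2)/(-279) - 76247)) = 1/(-48147 + 1/((1/2)*(-1/279) - 76247)) = 1/(-48147 + 1/(-1/558 - 76247)) = 1/(-48147 + 1/(-42545827/558)) = 1/(-48147 - 558/42545827) = 1/(-2048453933127/42545827) = -42545827/2048453933127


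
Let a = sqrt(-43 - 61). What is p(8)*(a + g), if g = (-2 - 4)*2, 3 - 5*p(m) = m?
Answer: 12 - 2*I*sqrt(26) ≈ 12.0 - 10.198*I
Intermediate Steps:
p(m) = 3/5 - m/5
g = -12 (g = -6*2 = -12)
a = 2*I*sqrt(26) (a = sqrt(-104) = 2*I*sqrt(26) ≈ 10.198*I)
p(8)*(a + g) = (3/5 - 1/5*8)*(2*I*sqrt(26) - 12) = (3/5 - 8/5)*(-12 + 2*I*sqrt(26)) = -(-12 + 2*I*sqrt(26)) = 12 - 2*I*sqrt(26)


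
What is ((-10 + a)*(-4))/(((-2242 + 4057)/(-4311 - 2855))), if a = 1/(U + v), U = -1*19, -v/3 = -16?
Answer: -8283896/52635 ≈ -157.38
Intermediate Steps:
v = 48 (v = -3*(-16) = 48)
U = -19
a = 1/29 (a = 1/(-19 + 48) = 1/29 ≈ 0.034483)
((-10 + a)*(-4))/(((-2242 + 4057)/(-4311 - 2855))) = ((-10 + 1/29)*(-4))/(((-2242 + 4057)/(-4311 - 2855))) = (-289/29*(-4))/((1815/(-7166))) = 1156/(29*((1815*(-1/7166)))) = 1156/(29*(-1815/7166)) = (1156/29)*(-7166/1815) = -8283896/52635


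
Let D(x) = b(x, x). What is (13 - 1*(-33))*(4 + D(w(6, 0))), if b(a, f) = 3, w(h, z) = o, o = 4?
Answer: 322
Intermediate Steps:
w(h, z) = 4
D(x) = 3
(13 - 1*(-33))*(4 + D(w(6, 0))) = (13 - 1*(-33))*(4 + 3) = (13 + 33)*7 = 46*7 = 322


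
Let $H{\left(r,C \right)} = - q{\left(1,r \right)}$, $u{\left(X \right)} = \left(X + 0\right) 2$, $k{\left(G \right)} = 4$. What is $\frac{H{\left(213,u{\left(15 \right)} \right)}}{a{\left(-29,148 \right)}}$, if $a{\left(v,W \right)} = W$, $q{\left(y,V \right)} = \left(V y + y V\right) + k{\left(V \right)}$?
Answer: $- \frac{215}{74} \approx -2.9054$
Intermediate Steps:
$q{\left(y,V \right)} = 4 + 2 V y$ ($q{\left(y,V \right)} = \left(V y + y V\right) + 4 = \left(V y + V y\right) + 4 = 2 V y + 4 = 4 + 2 V y$)
$u{\left(X \right)} = 2 X$ ($u{\left(X \right)} = X 2 = 2 X$)
$H{\left(r,C \right)} = -4 - 2 r$ ($H{\left(r,C \right)} = - (4 + 2 r 1) = - (4 + 2 r) = -4 - 2 r$)
$\frac{H{\left(213,u{\left(15 \right)} \right)}}{a{\left(-29,148 \right)}} = \frac{-4 - 426}{148} = \left(-4 - 426\right) \frac{1}{148} = \left(-430\right) \frac{1}{148} = - \frac{215}{74}$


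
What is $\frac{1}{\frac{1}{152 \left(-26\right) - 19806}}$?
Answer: $-23758$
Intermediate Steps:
$\frac{1}{\frac{1}{152 \left(-26\right) - 19806}} = \frac{1}{\frac{1}{-3952 - 19806}} = \frac{1}{\frac{1}{-23758}} = \frac{1}{- \frac{1}{23758}} = -23758$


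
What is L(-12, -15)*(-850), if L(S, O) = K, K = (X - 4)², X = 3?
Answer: -850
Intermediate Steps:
K = 1 (K = (3 - 4)² = (-1)² = 1)
L(S, O) = 1
L(-12, -15)*(-850) = 1*(-850) = -850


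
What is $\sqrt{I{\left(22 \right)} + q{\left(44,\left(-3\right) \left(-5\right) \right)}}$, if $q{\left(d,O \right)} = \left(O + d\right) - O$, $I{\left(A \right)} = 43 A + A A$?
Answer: $\sqrt{1474} \approx 38.393$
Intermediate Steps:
$I{\left(A \right)} = A^{2} + 43 A$ ($I{\left(A \right)} = 43 A + A^{2} = A^{2} + 43 A$)
$q{\left(d,O \right)} = d$
$\sqrt{I{\left(22 \right)} + q{\left(44,\left(-3\right) \left(-5\right) \right)}} = \sqrt{22 \left(43 + 22\right) + 44} = \sqrt{22 \cdot 65 + 44} = \sqrt{1430 + 44} = \sqrt{1474}$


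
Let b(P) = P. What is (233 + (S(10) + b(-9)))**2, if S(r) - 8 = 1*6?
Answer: 56644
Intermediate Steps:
S(r) = 14 (S(r) = 8 + 1*6 = 8 + 6 = 14)
(233 + (S(10) + b(-9)))**2 = (233 + (14 - 9))**2 = (233 + 5)**2 = 238**2 = 56644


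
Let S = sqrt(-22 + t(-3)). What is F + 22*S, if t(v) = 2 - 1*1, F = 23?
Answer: 23 + 22*I*sqrt(21) ≈ 23.0 + 100.82*I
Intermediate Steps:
t(v) = 1 (t(v) = 2 - 1 = 1)
S = I*sqrt(21) (S = sqrt(-22 + 1) = sqrt(-21) = I*sqrt(21) ≈ 4.5826*I)
F + 22*S = 23 + 22*(I*sqrt(21)) = 23 + 22*I*sqrt(21)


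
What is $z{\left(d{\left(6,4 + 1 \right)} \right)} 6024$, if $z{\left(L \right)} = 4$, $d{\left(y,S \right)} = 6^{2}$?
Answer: $24096$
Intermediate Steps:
$d{\left(y,S \right)} = 36$
$z{\left(d{\left(6,4 + 1 \right)} \right)} 6024 = 4 \cdot 6024 = 24096$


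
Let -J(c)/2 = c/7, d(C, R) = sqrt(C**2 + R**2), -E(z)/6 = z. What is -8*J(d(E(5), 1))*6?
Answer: 96*sqrt(901)/7 ≈ 411.66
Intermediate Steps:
E(z) = -6*z
J(c) = -2*c/7
-8*J(d(E(5), 1))*6 = -(-16)*sqrt((-6*5)**2 + 1**2)/7*6 = -(-16)*sqrt((-30)**2 + 1)/7*6 = -(-16)*sqrt(900 + 1)/7*6 = -(-16)*sqrt(901)/7*6 = (16*sqrt(901)/7)*6 = 96*sqrt(901)/7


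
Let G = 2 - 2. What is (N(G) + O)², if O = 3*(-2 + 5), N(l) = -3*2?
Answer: 9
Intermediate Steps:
G = 0
N(l) = -6
O = 9 (O = 3*3 = 9)
(N(G) + O)² = (-6 + 9)² = 3² = 9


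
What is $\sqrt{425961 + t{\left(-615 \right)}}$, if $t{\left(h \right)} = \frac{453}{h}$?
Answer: $\frac{\sqrt{17900980070}}{205} \approx 652.66$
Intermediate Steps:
$\sqrt{425961 + t{\left(-615 \right)}} = \sqrt{425961 + \frac{453}{-615}} = \sqrt{425961 + 453 \left(- \frac{1}{615}\right)} = \sqrt{425961 - \frac{151}{205}} = \sqrt{\frac{87321854}{205}} = \frac{\sqrt{17900980070}}{205}$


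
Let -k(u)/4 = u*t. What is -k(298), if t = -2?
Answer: -2384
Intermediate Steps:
k(u) = 8*u (k(u) = -4*u*(-2) = -(-8)*u = 8*u)
-k(298) = -8*298 = -1*2384 = -2384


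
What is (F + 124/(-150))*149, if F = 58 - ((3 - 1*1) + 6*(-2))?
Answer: 750662/75 ≈ 10009.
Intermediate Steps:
F = 68 (F = 58 - ((3 - 1) - 12) = 58 - (2 - 12) = 58 - 1*(-10) = 58 + 10 = 68)
(F + 124/(-150))*149 = (68 + 124/(-150))*149 = (68 + 124*(-1/150))*149 = (68 - 62/75)*149 = (5038/75)*149 = 750662/75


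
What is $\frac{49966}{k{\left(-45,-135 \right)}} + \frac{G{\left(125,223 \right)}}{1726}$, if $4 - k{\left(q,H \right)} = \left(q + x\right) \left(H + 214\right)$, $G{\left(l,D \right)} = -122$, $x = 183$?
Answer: $- \frac{21892718}{4702487} \approx -4.6556$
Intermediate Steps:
$k{\left(q,H \right)} = 4 - \left(183 + q\right) \left(214 + H\right)$ ($k{\left(q,H \right)} = 4 - \left(q + 183\right) \left(H + 214\right) = 4 - \left(183 + q\right) \left(214 + H\right)$)
$\frac{49966}{k{\left(-45,-135 \right)}} + \frac{G{\left(125,223 \right)}}{1726} = \frac{49966}{-39158 - -9630 - -24705 - \left(-135\right) \left(-45\right)} - \frac{122}{1726} = \frac{49966}{-39158 + 9630 + 24705 - 6075} - \frac{61}{863} = \frac{49966}{-10898} - \frac{61}{863} = 49966 \left(- \frac{1}{10898}\right) - \frac{61}{863} = - \frac{24983}{5449} - \frac{61}{863} = - \frac{21892718}{4702487}$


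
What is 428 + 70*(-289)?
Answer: -19802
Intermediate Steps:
428 + 70*(-289) = 428 - 20230 = -19802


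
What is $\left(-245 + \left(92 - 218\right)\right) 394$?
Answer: $-146174$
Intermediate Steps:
$\left(-245 + \left(92 - 218\right)\right) 394 = \left(-245 - 126\right) 394 = \left(-371\right) 394 = -146174$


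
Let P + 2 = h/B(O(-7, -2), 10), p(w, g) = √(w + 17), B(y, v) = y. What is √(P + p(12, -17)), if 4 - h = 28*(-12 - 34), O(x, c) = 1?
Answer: √(1290 + √29) ≈ 35.991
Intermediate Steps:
h = 1292 (h = 4 - 28*(-12 - 34) = 4 - 28*(-46) = 4 - 1*(-1288) = 4 + 1288 = 1292)
p(w, g) = √(17 + w)
P = 1290 (P = -2 + 1292/1 = -2 + 1292*1 = -2 + 1292 = 1290)
√(P + p(12, -17)) = √(1290 + √(17 + 12)) = √(1290 + √29)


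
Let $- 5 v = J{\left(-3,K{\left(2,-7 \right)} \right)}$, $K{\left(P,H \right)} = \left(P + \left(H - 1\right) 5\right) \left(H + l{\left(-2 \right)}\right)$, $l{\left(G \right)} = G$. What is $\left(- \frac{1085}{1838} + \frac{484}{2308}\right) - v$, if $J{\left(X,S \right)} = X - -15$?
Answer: $\frac{10708077}{5302630} \approx 2.0194$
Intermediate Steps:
$K{\left(P,H \right)} = \left(-2 + H\right) \left(-5 + P + 5 H\right)$ ($K{\left(P,H \right)} = \left(P + \left(H - 1\right) 5\right) \left(H - 2\right) = \left(P + \left(-1 + H\right) 5\right) \left(-2 + H\right) = \left(P + \left(-5 + 5 H\right)\right) \left(-2 + H\right) = \left(-5 + P + 5 H\right) \left(-2 + H\right) = \left(-2 + H\right) \left(-5 + P + 5 H\right)$)
$J{\left(X,S \right)} = 15 + X$ ($J{\left(X,S \right)} = X + 15 = 15 + X$)
$v = - \frac{12}{5}$ ($v = - \frac{15 - 3}{5} = \left(- \frac{1}{5}\right) 12 = - \frac{12}{5} \approx -2.4$)
$\left(- \frac{1085}{1838} + \frac{484}{2308}\right) - v = \left(- \frac{1085}{1838} + \frac{484}{2308}\right) - - \frac{12}{5} = \left(\left(-1085\right) \frac{1}{1838} + 484 \cdot \frac{1}{2308}\right) + \frac{12}{5} = \left(- \frac{1085}{1838} + \frac{121}{577}\right) + \frac{12}{5} = - \frac{403647}{1060526} + \frac{12}{5} = \frac{10708077}{5302630}$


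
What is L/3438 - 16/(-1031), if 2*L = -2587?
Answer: -2557181/7089156 ≈ -0.36072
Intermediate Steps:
L = -2587/2 (L = (½)*(-2587) = -2587/2 ≈ -1293.5)
L/3438 - 16/(-1031) = -2587/2/3438 - 16/(-1031) = -2587/2*1/3438 - 16*(-1/1031) = -2587/6876 + 16/1031 = -2557181/7089156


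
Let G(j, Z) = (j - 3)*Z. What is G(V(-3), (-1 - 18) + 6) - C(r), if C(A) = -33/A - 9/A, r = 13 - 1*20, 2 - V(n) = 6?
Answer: 85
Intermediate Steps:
V(n) = -4 (V(n) = 2 - 1*6 = 2 - 6 = -4)
G(j, Z) = Z*(-3 + j) (G(j, Z) = (-3 + j)*Z = Z*(-3 + j))
r = -7 (r = 13 - 20 = -7)
C(A) = -42/A
G(V(-3), (-1 - 18) + 6) - C(r) = ((-1 - 18) + 6)*(-3 - 4) - (-42)/(-7) = (-19 + 6)*(-7) - (-42)*(-1)/7 = -13*(-7) - 1*6 = 91 - 6 = 85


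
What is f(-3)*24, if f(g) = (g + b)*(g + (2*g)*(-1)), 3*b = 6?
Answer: -72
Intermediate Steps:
b = 2 (b = (1/3)*6 = 2)
f(g) = -g*(2 + g) (f(g) = (g + 2)*(g + (2*g)*(-1)) = (2 + g)*(g - 2*g) = (2 + g)*(-g) = -g*(2 + g))
f(-3)*24 = -1*(-3)*(2 - 3)*24 = -1*(-3)*(-1)*24 = -3*24 = -72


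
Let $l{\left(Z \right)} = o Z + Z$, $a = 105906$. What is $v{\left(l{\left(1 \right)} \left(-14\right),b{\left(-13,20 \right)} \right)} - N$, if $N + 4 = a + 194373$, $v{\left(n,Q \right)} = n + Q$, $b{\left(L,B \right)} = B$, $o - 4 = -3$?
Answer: $-300283$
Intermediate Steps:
$o = 1$ ($o = 4 - 3 = 1$)
$l{\left(Z \right)} = 2 Z$ ($l{\left(Z \right)} = 1 Z + Z = Z + Z = 2 Z$)
$v{\left(n,Q \right)} = Q + n$
$N = 300275$ ($N = -4 + \left(105906 + 194373\right) = -4 + 300279 = 300275$)
$v{\left(l{\left(1 \right)} \left(-14\right),b{\left(-13,20 \right)} \right)} - N = \left(20 + 2 \cdot 1 \left(-14\right)\right) - 300275 = \left(20 + 2 \left(-14\right)\right) - 300275 = \left(20 - 28\right) - 300275 = -8 - 300275 = -300283$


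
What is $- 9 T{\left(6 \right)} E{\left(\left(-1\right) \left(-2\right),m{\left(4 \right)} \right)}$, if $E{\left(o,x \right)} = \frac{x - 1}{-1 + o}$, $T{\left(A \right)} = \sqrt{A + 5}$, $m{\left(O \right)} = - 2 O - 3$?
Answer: $108 \sqrt{11} \approx 358.2$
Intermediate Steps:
$m{\left(O \right)} = -3 - 2 O$
$T{\left(A \right)} = \sqrt{5 + A}$
$E{\left(o,x \right)} = \frac{-1 + x}{-1 + o}$
$- 9 T{\left(6 \right)} E{\left(\left(-1\right) \left(-2\right),m{\left(4 \right)} \right)} = - 9 \sqrt{5 + 6} \frac{-1 - 11}{-1 - -2} = - 9 \sqrt{11} \frac{-1 - 11}{-1 + 2} = - 9 \sqrt{11} \frac{-1 - 11}{1} = - 9 \sqrt{11} \cdot 1 \left(-12\right) = - 9 \sqrt{11} \left(-12\right) = 108 \sqrt{11}$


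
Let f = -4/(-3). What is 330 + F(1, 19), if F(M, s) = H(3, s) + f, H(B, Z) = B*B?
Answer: 1021/3 ≈ 340.33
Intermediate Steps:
H(B, Z) = B²
f = 4/3 (f = -4*(-⅓) = 4/3 ≈ 1.3333)
F(M, s) = 31/3 (F(M, s) = 3² + 4/3 = 9 + 4/3 = 31/3)
330 + F(1, 19) = 330 + 31/3 = 1021/3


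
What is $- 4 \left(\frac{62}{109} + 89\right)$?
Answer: $- \frac{39052}{109} \approx -358.28$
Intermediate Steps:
$- 4 \left(\frac{62}{109} + 89\right) = \left(-4\right) \frac{9763}{109} = - \frac{39052}{109}$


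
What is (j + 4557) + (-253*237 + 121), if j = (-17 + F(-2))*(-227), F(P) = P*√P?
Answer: -51424 + 454*I*√2 ≈ -51424.0 + 642.05*I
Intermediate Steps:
F(P) = P^(3/2)
j = 3859 + 454*I*√2 (j = (-17 + (-2)^(3/2))*(-227) = (-17 - 2*I*√2)*(-227) = 3859 + 454*I*√2 ≈ 3859.0 + 642.05*I)
(j + 4557) + (-253*237 + 121) = ((3859 + 454*I*√2) + 4557) + (-253*237 + 121) = (8416 + 454*I*√2) + (-59961 + 121) = (8416 + 454*I*√2) - 59840 = -51424 + 454*I*√2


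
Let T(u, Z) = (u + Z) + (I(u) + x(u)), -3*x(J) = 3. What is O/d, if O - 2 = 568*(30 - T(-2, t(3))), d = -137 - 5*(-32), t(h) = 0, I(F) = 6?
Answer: 15338/23 ≈ 666.87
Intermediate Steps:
x(J) = -1 (x(J) = -1/3*3 = -1)
T(u, Z) = 5 + Z + u (T(u, Z) = (u + Z) + (6 - 1) = (Z + u) + 5 = 5 + Z + u)
d = 23 (d = -137 + 160 = 23)
O = 15338 (O = 2 + 568*(30 - (5 + 0 - 2)) = 2 + 568*(30 - 1*3) = 2 + 568*(30 - 3) = 2 + 568*27 = 2 + 15336 = 15338)
O/d = 15338/23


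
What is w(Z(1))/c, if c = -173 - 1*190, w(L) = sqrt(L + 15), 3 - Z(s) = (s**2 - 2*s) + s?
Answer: -sqrt(2)/121 ≈ -0.011688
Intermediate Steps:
Z(s) = 3 + s - s**2 (Z(s) = 3 - ((s**2 - 2*s) + s) = 3 - (s**2 - s) = 3 + (s - s**2) = 3 + s - s**2)
w(L) = sqrt(15 + L)
c = -363 (c = -173 - 190 = -363)
w(Z(1))/c = sqrt(15 + (3 + 1 - 1*1**2))/(-363) = sqrt(15 + (3 + 1 - 1*1))*(-1/363) = sqrt(15 + (3 + 1 - 1))*(-1/363) = sqrt(15 + 3)*(-1/363) = sqrt(18)*(-1/363) = (3*sqrt(2))*(-1/363) = -sqrt(2)/121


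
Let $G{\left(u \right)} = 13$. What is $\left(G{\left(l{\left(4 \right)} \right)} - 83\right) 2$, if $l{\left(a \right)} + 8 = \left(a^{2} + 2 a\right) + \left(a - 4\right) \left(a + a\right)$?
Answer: $-140$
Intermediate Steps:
$l{\left(a \right)} = -8 + a^{2} + 2 a + 2 a \left(-4 + a\right)$ ($l{\left(a \right)} = -8 + \left(\left(a^{2} + 2 a\right) + \left(a - 4\right) \left(a + a\right)\right) = -8 + \left(\left(a^{2} + 2 a\right) + \left(-4 + a\right) 2 a\right) = -8 + \left(\left(a^{2} + 2 a\right) + 2 a \left(-4 + a\right)\right) = -8 + \left(a^{2} + 2 a + 2 a \left(-4 + a\right)\right) = -8 + a^{2} + 2 a + 2 a \left(-4 + a\right)$)
$\left(G{\left(l{\left(4 \right)} \right)} - 83\right) 2 = \left(13 - 83\right) 2 = \left(-70\right) 2 = -140$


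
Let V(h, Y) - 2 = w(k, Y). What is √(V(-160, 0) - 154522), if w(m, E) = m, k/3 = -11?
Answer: I*√154553 ≈ 393.13*I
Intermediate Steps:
k = -33 (k = 3*(-11) = -33)
V(h, Y) = -31 (V(h, Y) = 2 - 33 = -31)
√(V(-160, 0) - 154522) = √(-31 - 154522) = √(-154553) = I*√154553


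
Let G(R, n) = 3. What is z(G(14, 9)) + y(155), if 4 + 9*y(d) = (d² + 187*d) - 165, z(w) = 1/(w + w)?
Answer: 105685/18 ≈ 5871.4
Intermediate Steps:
z(w) = 1/(2*w)
y(d) = -169/9 + d²/9 + 187*d/9 (y(d) = -4/9 + ((d² + 187*d) - 165)/9 = -4/9 + (-165 + d² + 187*d)/9 = -4/9 + (-55/3 + d²/9 + 187*d/9) = -169/9 + d²/9 + 187*d/9)
z(G(14, 9)) + y(155) = (½)/3 + (-169/9 + (⅑)*155² + (187/9)*155) = (½)*(⅓) + (-169/9 + (⅑)*24025 + 28985/9) = ⅙ + (-169/9 + 24025/9 + 28985/9) = ⅙ + 52841/9 = 105685/18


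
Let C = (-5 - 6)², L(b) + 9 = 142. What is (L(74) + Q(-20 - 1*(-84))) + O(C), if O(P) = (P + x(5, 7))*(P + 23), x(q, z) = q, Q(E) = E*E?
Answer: 22373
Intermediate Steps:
Q(E) = E²
L(b) = 133 (L(b) = -9 + 142 = 133)
C = 121 (C = (-11)² = 121)
O(P) = (5 + P)*(23 + P) (O(P) = (P + 5)*(P + 23) = (5 + P)*(23 + P))
(L(74) + Q(-20 - 1*(-84))) + O(C) = (133 + (-20 - 1*(-84))²) + (115 + 121² + 28*121) = (133 + (-20 + 84)²) + (115 + 14641 + 3388) = (133 + 64²) + 18144 = (133 + 4096) + 18144 = 4229 + 18144 = 22373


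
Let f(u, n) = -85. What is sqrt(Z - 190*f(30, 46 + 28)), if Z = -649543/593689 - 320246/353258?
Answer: 2*sqrt(44391595793887744831822034)/104862694381 ≈ 127.07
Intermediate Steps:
Z = -209791394294/104862694381 (Z = -649543*1/593689 - 320246*1/353258 = -649543/593689 - 160123/176629 = -209791394294/104862694381 ≈ -2.0006)
sqrt(Z - 190*f(30, 46 + 28)) = sqrt(-209791394294/104862694381 - 190*(-85)) = sqrt(-209791394294/104862694381 + 16150) = sqrt(1693322722858856/104862694381) = 2*sqrt(44391595793887744831822034)/104862694381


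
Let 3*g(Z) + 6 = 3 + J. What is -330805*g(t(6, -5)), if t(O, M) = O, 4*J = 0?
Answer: 330805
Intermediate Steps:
J = 0 (J = (¼)*0 = 0)
g(Z) = -1 (g(Z) = -2 + (3 + 0)/3 = -2 + (⅓)*3 = -2 + 1 = -1)
-330805*g(t(6, -5)) = -330805*(-1) = 330805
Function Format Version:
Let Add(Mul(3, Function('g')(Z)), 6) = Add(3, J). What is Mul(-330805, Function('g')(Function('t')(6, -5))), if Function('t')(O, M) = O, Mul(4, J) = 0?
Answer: 330805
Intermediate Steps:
J = 0 (J = Mul(Rational(1, 4), 0) = 0)
Function('g')(Z) = -1 (Function('g')(Z) = Add(-2, Mul(Rational(1, 3), Add(3, 0))) = Add(-2, Mul(Rational(1, 3), 3)) = Add(-2, 1) = -1)
Mul(-330805, Function('g')(Function('t')(6, -5))) = Mul(-330805, -1) = 330805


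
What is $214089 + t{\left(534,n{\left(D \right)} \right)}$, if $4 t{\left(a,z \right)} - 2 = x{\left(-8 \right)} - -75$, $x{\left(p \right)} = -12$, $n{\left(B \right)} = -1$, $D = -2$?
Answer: $\frac{856421}{4} \approx 2.1411 \cdot 10^{5}$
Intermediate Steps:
$t{\left(a,z \right)} = \frac{65}{4}$ ($t{\left(a,z \right)} = \frac{1}{2} + \frac{-12 - -75}{4} = \frac{1}{2} + \frac{-12 + 75}{4} = \frac{1}{2} + \frac{1}{4} \cdot 63 = \frac{1}{2} + \frac{63}{4} = \frac{65}{4}$)
$214089 + t{\left(534,n{\left(D \right)} \right)} = 214089 + \frac{65}{4} = \frac{856421}{4}$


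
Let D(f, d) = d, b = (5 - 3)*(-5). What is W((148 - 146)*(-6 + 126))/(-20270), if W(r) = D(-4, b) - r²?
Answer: 5761/2027 ≈ 2.8421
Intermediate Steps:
b = -10 (b = 2*(-5) = -10)
W(r) = -10 - r²
W((148 - 146)*(-6 + 126))/(-20270) = (-10 - ((148 - 146)*(-6 + 126))²)/(-20270) = (-10 - (2*120)²)*(-1/20270) = (-10 - 1*240²)*(-1/20270) = (-10 - 1*57600)*(-1/20270) = (-10 - 57600)*(-1/20270) = -57610*(-1/20270) = 5761/2027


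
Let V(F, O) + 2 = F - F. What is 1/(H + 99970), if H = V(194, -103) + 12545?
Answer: 1/112513 ≈ 8.8879e-6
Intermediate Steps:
V(F, O) = -2 (V(F, O) = -2 + (F - F) = -2 + 0 = -2)
H = 12543 (H = -2 + 12545 = 12543)
1/(H + 99970) = 1/(12543 + 99970) = 1/112513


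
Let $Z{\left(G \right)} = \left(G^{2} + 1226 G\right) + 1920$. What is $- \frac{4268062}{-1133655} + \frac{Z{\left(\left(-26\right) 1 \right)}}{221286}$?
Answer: $\frac{151878158222}{41810330055} \approx 3.6325$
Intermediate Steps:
$Z{\left(G \right)} = 1920 + G^{2} + 1226 G$
$- \frac{4268062}{-1133655} + \frac{Z{\left(\left(-26\right) 1 \right)}}{221286} = - \frac{4268062}{-1133655} + \frac{1920 + \left(\left(-26\right) 1\right)^{2} + 1226 \left(\left(-26\right) 1\right)}{221286} = \left(-4268062\right) \left(- \frac{1}{1133655}\right) + \left(1920 + \left(-26\right)^{2} + 1226 \left(-26\right)\right) \frac{1}{221286} = \frac{4268062}{1133655} + \left(1920 + 676 - 31876\right) \frac{1}{221286} = \frac{4268062}{1133655} - \frac{4880}{36881} = \frac{151878158222}{41810330055}$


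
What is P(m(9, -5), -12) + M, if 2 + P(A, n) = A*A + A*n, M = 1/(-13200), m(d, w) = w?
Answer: 1095599/13200 ≈ 83.000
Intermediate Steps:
M = -1/13200 ≈ -7.5758e-5
P(A, n) = -2 + A² + A*n (P(A, n) = -2 + (A*A + A*n) = -2 + (A² + A*n) = -2 + A² + A*n)
P(m(9, -5), -12) + M = (-2 + (-5)² - 5*(-12)) - 1/13200 = (-2 + 25 + 60) - 1/13200 = 83 - 1/13200 = 1095599/13200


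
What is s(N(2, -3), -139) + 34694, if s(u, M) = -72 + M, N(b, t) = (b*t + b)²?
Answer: 34483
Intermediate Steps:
N(b, t) = (b + b*t)²
s(N(2, -3), -139) + 34694 = (-72 - 139) + 34694 = -211 + 34694 = 34483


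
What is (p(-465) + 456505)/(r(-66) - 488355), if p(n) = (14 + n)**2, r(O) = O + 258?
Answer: -50762/37551 ≈ -1.3518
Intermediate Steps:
r(O) = 258 + O
(p(-465) + 456505)/(r(-66) - 488355) = ((14 - 465)**2 + 456505)/((258 - 66) - 488355) = ((-451)**2 + 456505)/(192 - 488355) = (203401 + 456505)/(-488163) = 659906*(-1/488163) = -50762/37551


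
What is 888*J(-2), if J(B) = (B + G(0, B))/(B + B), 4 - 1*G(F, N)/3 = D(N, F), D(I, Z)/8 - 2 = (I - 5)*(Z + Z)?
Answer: 8436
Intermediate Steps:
D(I, Z) = 16 + 16*Z*(-5 + I) (D(I, Z) = 16 + 8*((I - 5)*(Z + Z)) = 16 + 8*((-5 + I)*(2*Z)) = 16 + 8*(2*Z*(-5 + I)) = 16 + 16*Z*(-5 + I))
G(F, N) = -36 + 240*F - 48*F*N (G(F, N) = 12 - 3*(16 - 80*F + 16*N*F) = 12 - 3*(16 - 80*F + 16*F*N) = 12 + (-48 + 240*F - 48*F*N) = -36 + 240*F - 48*F*N)
J(B) = (-36 + B)/(2*B) (J(B) = (B + (-36 + 240*0 - 48*0*B))/(B + B) = (B + (-36 + 0 + 0))/((2*B)) = (B - 36)*(1/(2*B)) = (-36 + B)*(1/(2*B)) = (-36 + B)/(2*B))
888*J(-2) = 888*((1/2)*(-36 - 2)/(-2)) = 888*((1/2)*(-1/2)*(-38)) = 888*(19/2) = 8436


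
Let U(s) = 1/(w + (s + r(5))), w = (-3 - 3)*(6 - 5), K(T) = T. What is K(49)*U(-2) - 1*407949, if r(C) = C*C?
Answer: -6935084/17 ≈ -4.0795e+5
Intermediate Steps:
r(C) = C**2
w = -6 (w = -6*1 = -6)
U(s) = 1/(19 + s) (U(s) = 1/(-6 + (s + 5**2)) = 1/(-6 + (s + 25)) = 1/(-6 + (25 + s)) = 1/(19 + s))
K(49)*U(-2) - 1*407949 = 49/(19 - 2) - 1*407949 = 49/17 - 407949 = -6935084/17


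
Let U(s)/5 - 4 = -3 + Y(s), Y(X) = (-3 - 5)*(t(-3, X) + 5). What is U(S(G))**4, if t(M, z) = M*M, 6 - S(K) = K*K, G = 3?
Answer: 94879400625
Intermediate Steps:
S(K) = 6 - K**2 (S(K) = 6 - K*K = 6 - K**2)
t(M, z) = M**2
Y(X) = -112 (Y(X) = (-3 - 5)*((-3)**2 + 5) = -8*(9 + 5) = -8*14 = -112)
U(s) = -555 (U(s) = 20 + 5*(-3 - 112) = 20 + 5*(-115) = 20 - 575 = -555)
U(S(G))**4 = (-555)**4 = 94879400625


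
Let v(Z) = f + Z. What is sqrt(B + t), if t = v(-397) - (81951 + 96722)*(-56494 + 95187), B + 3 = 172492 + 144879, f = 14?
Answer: 2*I*sqrt(1728269351) ≈ 83145.0*I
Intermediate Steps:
v(Z) = 14 + Z
B = 317368 (B = -3 + (172492 + 144879) = -3 + 317371 = 317368)
t = -6913394772 (t = (14 - 397) - (81951 + 96722)*(-56494 + 95187) = -383 - 178673*38693 = -383 - 1*6913394389 = -383 - 6913394389 = -6913394772)
sqrt(B + t) = sqrt(317368 - 6913394772) = sqrt(-6913077404) = 2*I*sqrt(1728269351)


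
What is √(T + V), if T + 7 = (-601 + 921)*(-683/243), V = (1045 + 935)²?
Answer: √2857310817/27 ≈ 1979.8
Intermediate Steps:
V = 3920400 (V = 1980² = 3920400)
T = -220261/243 (T = -7 + (-601 + 921)*(-683/243) = -7 + 320*(-683*1/243) = -7 + 320*(-683/243) = -7 - 218560/243 = -220261/243 ≈ -906.42)
√(T + V) = √(-220261/243 + 3920400) = √(952436939/243) = √2857310817/27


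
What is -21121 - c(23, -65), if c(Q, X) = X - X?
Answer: -21121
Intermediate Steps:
c(Q, X) = 0
-21121 - c(23, -65) = -21121 - 1*0 = -21121 + 0 = -21121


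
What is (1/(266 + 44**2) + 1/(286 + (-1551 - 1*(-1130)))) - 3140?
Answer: -311143289/99090 ≈ -3140.0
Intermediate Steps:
(1/(266 + 44**2) + 1/(286 + (-1551 - 1*(-1130)))) - 3140 = (1/(266 + 1936) + 1/(286 + (-1551 + 1130))) - 3140 = (1/2202 + 1/(286 - 421)) - 3140 = (1/2202 + 1/(-135)) - 3140 = (1/2202 - 1/135) - 3140 = -689/99090 - 3140 = -311143289/99090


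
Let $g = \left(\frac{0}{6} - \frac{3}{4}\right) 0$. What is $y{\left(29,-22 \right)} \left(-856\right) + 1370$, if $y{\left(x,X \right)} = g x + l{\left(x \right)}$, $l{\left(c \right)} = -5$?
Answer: $5650$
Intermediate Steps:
$g = 0$ ($g = \left(0 \cdot \frac{1}{6} - \frac{3}{4}\right) 0 = \left(0 - \frac{3}{4}\right) 0 = \left(- \frac{3}{4}\right) 0 = 0$)
$y{\left(x,X \right)} = -5$ ($y{\left(x,X \right)} = 0 x - 5 = 0 - 5 = -5$)
$y{\left(29,-22 \right)} \left(-856\right) + 1370 = \left(-5\right) \left(-856\right) + 1370 = 4280 + 1370 = 5650$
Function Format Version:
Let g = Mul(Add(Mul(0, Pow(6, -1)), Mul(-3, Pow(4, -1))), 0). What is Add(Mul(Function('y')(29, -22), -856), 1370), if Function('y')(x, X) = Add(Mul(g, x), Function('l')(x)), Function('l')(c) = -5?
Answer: 5650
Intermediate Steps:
g = 0 (g = Mul(Add(Mul(0, Rational(1, 6)), Mul(-3, Rational(1, 4))), 0) = Mul(Add(0, Rational(-3, 4)), 0) = Mul(Rational(-3, 4), 0) = 0)
Function('y')(x, X) = -5 (Function('y')(x, X) = Add(Mul(0, x), -5) = Add(0, -5) = -5)
Add(Mul(Function('y')(29, -22), -856), 1370) = Add(Mul(-5, -856), 1370) = Add(4280, 1370) = 5650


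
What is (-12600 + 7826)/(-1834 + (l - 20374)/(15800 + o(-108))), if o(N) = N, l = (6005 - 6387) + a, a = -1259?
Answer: 10701944/4114449 ≈ 2.6011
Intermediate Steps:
l = -1641 (l = (6005 - 6387) - 1259 = -382 - 1259 = -1641)
(-12600 + 7826)/(-1834 + (l - 20374)/(15800 + o(-108))) = (-12600 + 7826)/(-1834 + (-1641 - 20374)/(15800 - 108)) = -4774/(-1834 - 22015/15692) = -4774/(-28801143/15692) = -4774*(-15692/28801143) = 10701944/4114449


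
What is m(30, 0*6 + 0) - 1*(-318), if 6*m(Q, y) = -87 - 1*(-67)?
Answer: 944/3 ≈ 314.67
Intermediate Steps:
m(Q, y) = -10/3 (m(Q, y) = (-87 - 1*(-67))/6 = (-87 + 67)/6 = (1/6)*(-20) = -10/3)
m(30, 0*6 + 0) - 1*(-318) = -10/3 - 1*(-318) = -10/3 + 318 = 944/3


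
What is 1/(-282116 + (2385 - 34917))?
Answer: -1/314648 ≈ -3.1782e-6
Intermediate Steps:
1/(-282116 + (2385 - 34917)) = 1/(-282116 - 32532) = 1/(-314648) = -1/314648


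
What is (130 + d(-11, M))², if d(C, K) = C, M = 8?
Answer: 14161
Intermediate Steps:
(130 + d(-11, M))² = (130 - 11)² = 119² = 14161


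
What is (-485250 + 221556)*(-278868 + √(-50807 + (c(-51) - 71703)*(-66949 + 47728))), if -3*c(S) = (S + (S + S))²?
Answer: 73535818392 - 263694*√1528134019 ≈ 6.3228e+10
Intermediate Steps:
c(S) = -3*S² (c(S) = -(S + (S + S))²/3 = -(S + 2*S)²/3 = -9*S²/3 = -3*S²)
(-485250 + 221556)*(-278868 + √(-50807 + (c(-51) - 71703)*(-66949 + 47728))) = (-485250 + 221556)*(-278868 + √(-50807 + (-3*(-51)² - 71703)*(-66949 + 47728))) = -263694*(-278868 + √(-50807 + (-3*2601 - 71703)*(-19221))) = -263694*(-278868 + √(-50807 + (-7803 - 71703)*(-19221))) = -263694*(-278868 + √(-50807 - 79506*(-19221))) = -263694*(-278868 + √(-50807 + 1528184826)) = -263694*(-278868 + √1528134019) = 73535818392 - 263694*√1528134019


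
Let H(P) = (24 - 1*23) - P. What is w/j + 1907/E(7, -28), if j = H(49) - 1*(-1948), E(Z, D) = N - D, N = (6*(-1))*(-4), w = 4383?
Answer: 240701/6175 ≈ 38.980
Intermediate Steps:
N = 24 (N = -6*(-4) = 24)
H(P) = 1 - P (H(P) = (24 - 23) - P = 1 - P)
E(Z, D) = 24 - D
j = 1900 (j = (1 - 1*49) - 1*(-1948) = (1 - 49) + 1948 = -48 + 1948 = 1900)
w/j + 1907/E(7, -28) = 4383/1900 + 1907/(24 - 1*(-28)) = 4383*(1/1900) + 1907/(24 + 28) = 4383/1900 + 1907/52 = 240701/6175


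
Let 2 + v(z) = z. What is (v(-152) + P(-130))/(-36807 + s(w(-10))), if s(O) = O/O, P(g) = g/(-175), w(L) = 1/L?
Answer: 2682/644105 ≈ 0.0041639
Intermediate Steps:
v(z) = -2 + z
P(g) = -g/175 (P(g) = g*(-1/175) = -g/175)
s(O) = 1
(v(-152) + P(-130))/(-36807 + s(w(-10))) = ((-2 - 152) - 1/175*(-130))/(-36807 + 1) = (-154 + 26/35)/(-36806) = -5364/35*(-1/36806) = 2682/644105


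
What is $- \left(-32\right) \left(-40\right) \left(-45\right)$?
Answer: $57600$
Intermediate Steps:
$- \left(-32\right) \left(-40\right) \left(-45\right) = - 1280 \left(-45\right) = \left(-1\right) \left(-57600\right) = 57600$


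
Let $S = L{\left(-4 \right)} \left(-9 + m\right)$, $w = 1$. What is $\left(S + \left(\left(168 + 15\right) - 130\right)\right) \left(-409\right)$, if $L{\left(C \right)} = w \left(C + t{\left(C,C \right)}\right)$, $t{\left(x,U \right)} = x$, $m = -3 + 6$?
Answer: $-41309$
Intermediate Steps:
$m = 3$
$L{\left(C \right)} = 2 C$ ($L{\left(C \right)} = 1 \left(C + C\right) = 1 \cdot 2 C = 2 C$)
$S = 48$ ($S = 2 \left(-4\right) \left(-9 + 3\right) = \left(-8\right) \left(-6\right) = 48$)
$\left(S + \left(\left(168 + 15\right) - 130\right)\right) \left(-409\right) = \left(48 + \left(\left(168 + 15\right) - 130\right)\right) \left(-409\right) = \left(48 + \left(183 - 130\right)\right) \left(-409\right) = \left(48 + 53\right) \left(-409\right) = 101 \left(-409\right) = -41309$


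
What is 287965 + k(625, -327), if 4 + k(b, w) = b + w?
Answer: 288259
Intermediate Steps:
k(b, w) = -4 + b + w (k(b, w) = -4 + (b + w) = -4 + b + w)
287965 + k(625, -327) = 287965 + (-4 + 625 - 327) = 287965 + 294 = 288259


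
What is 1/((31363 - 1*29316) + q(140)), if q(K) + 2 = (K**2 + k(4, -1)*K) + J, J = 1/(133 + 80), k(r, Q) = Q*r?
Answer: 213/4491106 ≈ 4.7427e-5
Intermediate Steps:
J = 1/213 ≈ 0.0046948
q(K) = -425/213 + K**2 - 4*K (q(K) = -2 + ((K**2 + (-1*4)*K) + 1/213) = -2 + ((K**2 - 4*K) + 1/213) = -2 + (1/213 + K**2 - 4*K) = -425/213 + K**2 - 4*K)
1/((31363 - 1*29316) + q(140)) = 1/((31363 - 1*29316) + (-425/213 + 140**2 - 4*140)) = 1/((31363 - 29316) + (-425/213 + 19600 - 560)) = 1/(2047 + 4055095/213) = 1/(4491106/213) = 213/4491106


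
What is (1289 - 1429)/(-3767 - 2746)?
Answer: 140/6513 ≈ 0.021495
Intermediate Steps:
(1289 - 1429)/(-3767 - 2746) = -140/(-6513) = -140*(-1/6513) = 140/6513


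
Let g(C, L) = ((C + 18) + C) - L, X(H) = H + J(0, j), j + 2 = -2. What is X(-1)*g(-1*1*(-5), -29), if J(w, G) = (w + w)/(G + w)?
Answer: -57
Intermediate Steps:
j = -4 (j = -2 - 2 = -4)
J(w, G) = 2*w/(G + w) (J(w, G) = (2*w)/(G + w) = 2*w/(G + w))
X(H) = H (X(H) = H + 2*0/(-4 + 0) = H + 2*0/(-4) = H + 2*0*(-¼) = H + 0 = H)
g(C, L) = 18 - L + 2*C (g(C, L) = ((18 + C) + C) - L = (18 + 2*C) - L = 18 - L + 2*C)
X(-1)*g(-1*1*(-5), -29) = -(18 - 1*(-29) + 2*(-1*1*(-5))) = -(18 + 29 + 2*(-1*(-5))) = -(18 + 29 + 2*5) = -(18 + 29 + 10) = -1*57 = -57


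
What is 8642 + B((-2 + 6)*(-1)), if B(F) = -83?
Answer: 8559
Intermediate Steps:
8642 + B((-2 + 6)*(-1)) = 8642 - 83 = 8559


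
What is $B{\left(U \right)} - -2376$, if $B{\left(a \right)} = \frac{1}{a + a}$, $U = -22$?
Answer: $\frac{104543}{44} \approx 2376.0$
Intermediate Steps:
$B{\left(a \right)} = \frac{1}{2 a}$
$B{\left(U \right)} - -2376 = \frac{1}{2 \left(-22\right)} - -2376 = \frac{1}{2} \left(- \frac{1}{22}\right) + 2376 = - \frac{1}{44} + 2376 = \frac{104543}{44}$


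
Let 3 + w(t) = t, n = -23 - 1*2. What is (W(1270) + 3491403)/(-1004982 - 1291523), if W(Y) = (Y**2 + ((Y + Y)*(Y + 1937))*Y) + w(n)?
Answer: -2070048975/459301 ≈ -4507.0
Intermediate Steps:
n = -25 (n = -23 - 2 = -25)
w(t) = -3 + t
W(Y) = -28 + Y**2 + 2*Y**2*(1937 + Y) (W(Y) = (Y**2 + ((Y + Y)*(Y + 1937))*Y) + (-3 - 25) = (Y**2 + ((2*Y)*(1937 + Y))*Y) - 28 = (Y**2 + (2*Y*(1937 + Y))*Y) - 28 = (Y**2 + 2*Y**2*(1937 + Y)) - 28 = -28 + Y**2 + 2*Y**2*(1937 + Y))
(W(1270) + 3491403)/(-1004982 - 1291523) = ((-28 + 2*1270**3 + 3875*1270**2) + 3491403)/(-1004982 - 1291523) = ((-28 + 2*2048383000 + 3875*1612900) + 3491403)/(-2296505) = ((-28 + 4096766000 + 6249987500) + 3491403)*(-1/2296505) = (10346753472 + 3491403)*(-1/2296505) = 10350244875*(-1/2296505) = -2070048975/459301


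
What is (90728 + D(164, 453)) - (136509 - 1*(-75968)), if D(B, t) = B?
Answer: -121585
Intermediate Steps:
(90728 + D(164, 453)) - (136509 - 1*(-75968)) = (90728 + 164) - (136509 - 1*(-75968)) = 90892 - (136509 + 75968) = 90892 - 1*212477 = 90892 - 212477 = -121585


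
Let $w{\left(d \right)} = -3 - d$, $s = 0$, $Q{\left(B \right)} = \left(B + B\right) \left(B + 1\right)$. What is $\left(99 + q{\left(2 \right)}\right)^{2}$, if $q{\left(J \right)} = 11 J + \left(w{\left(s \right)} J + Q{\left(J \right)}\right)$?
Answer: $16129$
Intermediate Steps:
$Q{\left(B \right)} = 2 B \left(1 + B\right)$
$q{\left(J \right)} = 8 J + 2 J \left(1 + J\right)$ ($q{\left(J \right)} = 11 J + \left(\left(-3 - 0\right) J + 2 J \left(1 + J\right)\right) = 11 J + \left(\left(-3 + 0\right) J + 2 J \left(1 + J\right)\right) = 11 J + \left(- 3 J + 2 J \left(1 + J\right)\right) = 8 J + 2 J \left(1 + J\right)$)
$\left(99 + q{\left(2 \right)}\right)^{2} = \left(99 + 2 \cdot 2 \left(5 + 2\right)\right)^{2} = \left(99 + 2 \cdot 2 \cdot 7\right)^{2} = \left(99 + 28\right)^{2} = 127^{2} = 16129$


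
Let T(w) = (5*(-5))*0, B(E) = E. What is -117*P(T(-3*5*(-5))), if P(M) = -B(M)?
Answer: 0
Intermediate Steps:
T(w) = 0 (T(w) = -25*0 = 0)
P(M) = -M
-117*P(T(-3*5*(-5))) = -(-117)*0 = -117*0 = 0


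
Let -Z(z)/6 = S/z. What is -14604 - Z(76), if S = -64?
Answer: -277572/19 ≈ -14609.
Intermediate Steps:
Z(z) = 384/z (Z(z) = -(-384)/z = 384/z)
-14604 - Z(76) = -14604 - 384/76 = -14604 - 1*96/19 = -14604 - 96/19 = -277572/19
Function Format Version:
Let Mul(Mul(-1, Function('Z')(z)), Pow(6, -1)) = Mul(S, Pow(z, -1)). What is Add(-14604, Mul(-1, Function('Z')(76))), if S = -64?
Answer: Rational(-277572, 19) ≈ -14609.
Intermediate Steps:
Function('Z')(z) = Mul(384, Pow(z, -1)) (Function('Z')(z) = Mul(-6, Mul(-64, Pow(z, -1))) = Mul(384, Pow(z, -1)))
Add(-14604, Mul(-1, Function('Z')(76))) = Add(-14604, Mul(-1, Mul(384, Pow(76, -1)))) = Add(-14604, Mul(-1, Mul(384, Rational(1, 76)))) = Add(-14604, Mul(-1, Rational(96, 19))) = Add(-14604, Rational(-96, 19)) = Rational(-277572, 19)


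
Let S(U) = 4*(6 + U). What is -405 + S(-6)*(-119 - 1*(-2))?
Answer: -405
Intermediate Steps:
S(U) = 24 + 4*U
-405 + S(-6)*(-119 - 1*(-2)) = -405 + (24 + 4*(-6))*(-119 - 1*(-2)) = -405 + (24 - 24)*(-119 + 2) = -405 + 0*(-117) = -405 + 0 = -405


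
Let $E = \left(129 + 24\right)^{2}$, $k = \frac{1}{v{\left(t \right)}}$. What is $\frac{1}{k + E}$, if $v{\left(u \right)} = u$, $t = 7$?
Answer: $\frac{7}{163864} \approx 4.2718 \cdot 10^{-5}$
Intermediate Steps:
$k = \frac{1}{7} \approx 0.14286$
$E = 23409$ ($E = 153^{2} = 23409$)
$\frac{1}{k + E} = \frac{1}{\frac{1}{7} + 23409} = \frac{1}{\frac{163864}{7}} = \frac{7}{163864}$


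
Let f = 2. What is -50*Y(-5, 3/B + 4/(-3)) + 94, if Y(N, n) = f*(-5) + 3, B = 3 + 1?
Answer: 444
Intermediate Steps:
B = 4
Y(N, n) = -7 (Y(N, n) = 2*(-5) + 3 = -10 + 3 = -7)
-50*Y(-5, 3/B + 4/(-3)) + 94 = -50*(-7) + 94 = 350 + 94 = 444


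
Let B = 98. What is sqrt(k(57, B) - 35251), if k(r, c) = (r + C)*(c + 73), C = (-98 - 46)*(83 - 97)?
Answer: 16*sqrt(1247) ≈ 565.01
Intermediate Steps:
C = 2016 (C = -144*(-14) = 2016)
k(r, c) = (73 + c)*(2016 + r) (k(r, c) = (r + 2016)*(c + 73) = (2016 + r)*(73 + c) = (73 + c)*(2016 + r))
sqrt(k(57, B) - 35251) = sqrt((147168 + 73*57 + 2016*98 + 98*57) - 35251) = sqrt((147168 + 4161 + 197568 + 5586) - 35251) = sqrt(354483 - 35251) = sqrt(319232) = 16*sqrt(1247)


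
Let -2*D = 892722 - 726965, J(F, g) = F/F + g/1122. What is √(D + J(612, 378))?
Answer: I*√11592526066/374 ≈ 287.88*I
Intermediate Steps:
J(F, g) = 1 + g/1122 (J(F, g) = 1 + g*(1/1122) = 1 + g/1122)
D = -165757/2 (D = -(892722 - 726965)/2 = -½*165757 = -165757/2 ≈ -82879.)
√(D + J(612, 378)) = √(-165757/2 + (1 + (1/1122)*378)) = √(-165757/2 + (1 + 63/187)) = √(-165757/2 + 250/187) = √(-30996059/374) = I*√11592526066/374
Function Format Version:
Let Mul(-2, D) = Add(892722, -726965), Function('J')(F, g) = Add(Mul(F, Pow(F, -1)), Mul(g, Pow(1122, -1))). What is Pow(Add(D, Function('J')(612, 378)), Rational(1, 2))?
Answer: Mul(Rational(1, 374), I, Pow(11592526066, Rational(1, 2))) ≈ Mul(287.88, I)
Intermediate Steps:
Function('J')(F, g) = Add(1, Mul(Rational(1, 1122), g)) (Function('J')(F, g) = Add(1, Mul(g, Rational(1, 1122))) = Add(1, Mul(Rational(1, 1122), g)))
D = Rational(-165757, 2) (D = Mul(Rational(-1, 2), Add(892722, -726965)) = Mul(Rational(-1, 2), 165757) = Rational(-165757, 2) ≈ -82879.)
Pow(Add(D, Function('J')(612, 378)), Rational(1, 2)) = Pow(Add(Rational(-165757, 2), Add(1, Mul(Rational(1, 1122), 378))), Rational(1, 2)) = Pow(Add(Rational(-165757, 2), Add(1, Rational(63, 187))), Rational(1, 2)) = Pow(Add(Rational(-165757, 2), Rational(250, 187)), Rational(1, 2)) = Pow(Rational(-30996059, 374), Rational(1, 2)) = Mul(Rational(1, 374), I, Pow(11592526066, Rational(1, 2)))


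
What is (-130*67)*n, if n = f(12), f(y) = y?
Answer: -104520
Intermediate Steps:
n = 12
(-130*67)*n = -130*67*12 = -8710*12 = -104520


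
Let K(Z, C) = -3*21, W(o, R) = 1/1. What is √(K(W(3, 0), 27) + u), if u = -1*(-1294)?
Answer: √1231 ≈ 35.086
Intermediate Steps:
W(o, R) = 1
K(Z, C) = -63
u = 1294
√(K(W(3, 0), 27) + u) = √(-63 + 1294) = √1231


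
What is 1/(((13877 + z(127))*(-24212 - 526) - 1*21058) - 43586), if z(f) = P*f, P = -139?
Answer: 1/93346044 ≈ 1.0713e-8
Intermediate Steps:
z(f) = -139*f
1/(((13877 + z(127))*(-24212 - 526) - 1*21058) - 43586) = 1/(((13877 - 139*127)*(-24212 - 526) - 1*21058) - 43586) = 1/(((13877 - 17653)*(-24738) - 21058) - 43586) = 1/((-3776*(-24738) - 21058) - 43586) = 1/((93410688 - 21058) - 43586) = 1/(93389630 - 43586) = 1/93346044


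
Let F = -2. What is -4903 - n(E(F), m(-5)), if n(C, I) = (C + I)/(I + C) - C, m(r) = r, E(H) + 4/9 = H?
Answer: -44158/9 ≈ -4906.4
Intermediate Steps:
E(H) = -4/9 + H
n(C, I) = 1 - C (n(C, I) = (C + I)/(C + I) - C = 1 - C)
-4903 - n(E(F), m(-5)) = -4903 - (1 - (-4/9 - 2)) = -4903 - (1 - 1*(-22/9)) = -4903 - (1 + 22/9) = -4903 - 1*31/9 = -4903 - 31/9 = -44158/9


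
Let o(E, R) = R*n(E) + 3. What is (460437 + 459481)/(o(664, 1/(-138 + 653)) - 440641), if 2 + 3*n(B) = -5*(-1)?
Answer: -473757770/226928569 ≈ -2.0877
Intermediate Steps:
n(B) = 1 (n(B) = -⅔ + (-5*(-1))/3 = -⅔ + (⅓)*5 = -⅔ + 5/3 = 1)
o(E, R) = 3 + R (o(E, R) = R*1 + 3 = R + 3 = 3 + R)
(460437 + 459481)/(o(664, 1/(-138 + 653)) - 440641) = (460437 + 459481)/((3 + 1/(-138 + 653)) - 440641) = 919918/((3 + 1/515) - 440641) = 919918/(1546/515 - 440641) = 919918/(-226928569/515) = 919918*(-515/226928569) = -473757770/226928569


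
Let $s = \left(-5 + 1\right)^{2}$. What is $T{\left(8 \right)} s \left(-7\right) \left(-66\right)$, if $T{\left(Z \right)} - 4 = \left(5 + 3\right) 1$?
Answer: $88704$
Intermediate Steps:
$T{\left(Z \right)} = 12$ ($T{\left(Z \right)} = 4 + \left(5 + 3\right) 1 = 4 + 8 \cdot 1 = 4 + 8 = 12$)
$s = 16$ ($s = \left(-4\right)^{2} = 16$)
$T{\left(8 \right)} s \left(-7\right) \left(-66\right) = 12 \cdot 16 \left(-7\right) \left(-66\right) = 12 \left(-112\right) \left(-66\right) = \left(-1344\right) \left(-66\right) = 88704$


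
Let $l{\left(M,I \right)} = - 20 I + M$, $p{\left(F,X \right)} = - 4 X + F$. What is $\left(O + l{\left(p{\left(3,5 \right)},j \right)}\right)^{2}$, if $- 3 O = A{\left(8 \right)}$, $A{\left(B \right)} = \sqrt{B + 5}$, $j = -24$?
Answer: $\frac{\left(1389 - \sqrt{13}\right)^{2}}{9} \approx 2.1326 \cdot 10^{5}$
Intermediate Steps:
$A{\left(B \right)} = \sqrt{5 + B}$
$p{\left(F,X \right)} = F - 4 X$
$l{\left(M,I \right)} = M - 20 I$
$O = - \frac{\sqrt{13}}{3}$ ($O = - \frac{\sqrt{5 + 8}}{3} = - \frac{\sqrt{13}}{3} \approx -1.2019$)
$\left(O + l{\left(p{\left(3,5 \right)},j \right)}\right)^{2} = \left(- \frac{\sqrt{13}}{3} + \left(\left(3 - 20\right) - -480\right)\right)^{2} = \left(- \frac{\sqrt{13}}{3} + \left(\left(3 - 20\right) + 480\right)\right)^{2} = \left(- \frac{\sqrt{13}}{3} + \left(-17 + 480\right)\right)^{2} = \left(- \frac{\sqrt{13}}{3} + 463\right)^{2} = \left(463 - \frac{\sqrt{13}}{3}\right)^{2}$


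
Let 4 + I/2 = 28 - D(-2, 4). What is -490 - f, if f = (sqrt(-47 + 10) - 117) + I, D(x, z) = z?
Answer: -413 - I*sqrt(37) ≈ -413.0 - 6.0828*I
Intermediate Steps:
I = 40 (I = -8 + 2*(28 - 1*4) = -8 + 2*(28 - 4) = -8 + 2*24 = -8 + 48 = 40)
f = -77 + I*sqrt(37) (f = (sqrt(-47 + 10) - 117) + 40 = (sqrt(-37) - 117) + 40 = (I*sqrt(37) - 117) + 40 = (-117 + I*sqrt(37)) + 40 = -77 + I*sqrt(37) ≈ -77.0 + 6.0828*I)
-490 - f = -490 - (-77 + I*sqrt(37)) = -490 + (77 - I*sqrt(37)) = -413 - I*sqrt(37)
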